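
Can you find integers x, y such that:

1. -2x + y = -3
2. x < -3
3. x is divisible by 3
Yes

Take x = -6, y = -15. Substituting into each constraint:
  (1) -2(-6) + (-15) = -3 ✓
  (2) -6 < -3 ✓
  (3) -6 = 3 × -2, remainder 0 ✓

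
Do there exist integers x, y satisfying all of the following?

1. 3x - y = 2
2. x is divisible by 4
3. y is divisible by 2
Yes

Take x = 0, y = -2. Substituting into each constraint:
  (1) 3(0) + 2 = 2 ✓
  (2) 0 = 4 × 0, remainder 0 ✓
  (3) -2 = 2 × -1, remainder 0 ✓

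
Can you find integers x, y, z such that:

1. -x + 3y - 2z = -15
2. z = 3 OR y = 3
Yes

Take x = 24, y = 3, z = 0. Substituting into each constraint:
  (1) (-24) + 3(3) - 2(0) = -15 ✓
  (2) y = 3, target 3 ✓ (second branch holds)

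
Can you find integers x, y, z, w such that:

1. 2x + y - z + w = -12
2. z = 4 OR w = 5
Yes

Take x = 0, y = -8, z = 4, w = 0. Substituting into each constraint:
  (1) 2(0) + (-8) + (-4) + 0 = -12 ✓
  (2) z = 4, target 4 ✓ (first branch holds)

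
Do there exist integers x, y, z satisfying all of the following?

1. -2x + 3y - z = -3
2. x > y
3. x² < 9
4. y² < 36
Yes

Take x = 0, y = -1, z = 0. Substituting into each constraint:
  (1) -2(0) + 3(-1) + 0 = -3 ✓
  (2) 0 > -1 ✓
  (3) x² = (0)² = 0, and 0 < 9 ✓
  (4) y² = (-1)² = 1, and 1 < 36 ✓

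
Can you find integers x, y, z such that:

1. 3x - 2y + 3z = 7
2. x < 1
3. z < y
Yes

Take x = 0, y = 10, z = 9. Substituting into each constraint:
  (1) 3(0) - 2(10) + 3(9) = 7 ✓
  (2) 0 < 1 ✓
  (3) 9 < 10 ✓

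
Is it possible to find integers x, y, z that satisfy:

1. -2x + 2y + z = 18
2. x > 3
Yes

Take x = 4, y = 13, z = 0. Substituting into each constraint:
  (1) -2(4) + 2(13) + 0 = 18 ✓
  (2) 4 > 3 ✓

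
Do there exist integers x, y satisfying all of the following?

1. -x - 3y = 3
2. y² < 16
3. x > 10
No

The full constraint system is jointly infeasible over the integers. Each constraint and what it forces:

  - -x - 3y = 3: is a linear equation tying the variables together
  - y² < 16: restricts y to |y| ≤ 3
  - x > 10: bounds one variable relative to a constant

Range argument: with x ∈ [11, ∞], y ∈ [-3, 3], the left side of the equation is at most -2, but the right side is 3 > -2. No integer solution exists.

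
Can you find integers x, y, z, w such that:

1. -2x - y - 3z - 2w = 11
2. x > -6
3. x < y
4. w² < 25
Yes

Take x = 0, y = 1, z = -4, w = 0. Substituting into each constraint:
  (1) -2(0) + (-1) - 3(-4) - 2(0) = 11 ✓
  (2) 0 > -6 ✓
  (3) 0 < 1 ✓
  (4) w² = (0)² = 0, and 0 < 25 ✓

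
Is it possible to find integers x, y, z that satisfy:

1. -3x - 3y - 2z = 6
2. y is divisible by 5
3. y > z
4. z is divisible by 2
Yes

Take x = 2, y = 0, z = -6. Substituting into each constraint:
  (1) -3(2) - 3(0) - 2(-6) = 6 ✓
  (2) 0 = 5 × 0, remainder 0 ✓
  (3) 0 > -6 ✓
  (4) -6 = 2 × -3, remainder 0 ✓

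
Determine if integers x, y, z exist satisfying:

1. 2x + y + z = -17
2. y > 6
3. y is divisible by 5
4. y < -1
No

A contradictory subset is {y > 6, y < -1}. No integer assignment can satisfy these jointly:

  - y > 6: bounds one variable relative to a constant
  - y < -1: bounds one variable relative to a constant

Direct contradiction: the bounds on y require y ≥ 7 and y ≤ -2 simultaneously, which is empty.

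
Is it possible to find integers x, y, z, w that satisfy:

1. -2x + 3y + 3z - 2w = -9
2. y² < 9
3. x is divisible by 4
Yes

Take x = 0, y = 1, z = 0, w = 6. Substituting into each constraint:
  (1) -2(0) + 3(1) + 3(0) - 2(6) = -9 ✓
  (2) y² = (1)² = 1, and 1 < 9 ✓
  (3) 0 = 4 × 0, remainder 0 ✓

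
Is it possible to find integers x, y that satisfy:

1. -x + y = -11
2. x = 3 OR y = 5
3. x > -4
Yes

Take x = 16, y = 5. Substituting into each constraint:
  (1) (-16) + 5 = -11 ✓
  (2) y = 5, target 5 ✓ (second branch holds)
  (3) 16 > -4 ✓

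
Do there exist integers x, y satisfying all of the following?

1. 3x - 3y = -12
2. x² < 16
Yes

Take x = 0, y = 4. Substituting into each constraint:
  (1) 3(0) - 3(4) = -12 ✓
  (2) x² = (0)² = 0, and 0 < 16 ✓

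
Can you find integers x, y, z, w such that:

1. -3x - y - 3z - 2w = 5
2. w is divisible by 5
Yes

Take x = 0, y = -5, z = 0, w = 0. Substituting into each constraint:
  (1) -3(0) + 5 - 3(0) - 2(0) = 5 ✓
  (2) 0 = 5 × 0, remainder 0 ✓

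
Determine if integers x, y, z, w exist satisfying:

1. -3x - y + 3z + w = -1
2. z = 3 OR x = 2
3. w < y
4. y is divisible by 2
Yes

Take x = 1, y = 0, z = 3, w = -7. Substituting into each constraint:
  (1) -3(1) + 0 + 3(3) + (-7) = -1 ✓
  (2) z = 3, target 3 ✓ (first branch holds)
  (3) -7 < 0 ✓
  (4) 0 = 2 × 0, remainder 0 ✓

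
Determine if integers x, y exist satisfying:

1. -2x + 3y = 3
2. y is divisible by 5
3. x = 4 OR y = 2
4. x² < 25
No

A contradictory subset is {-2x + 3y = 3, x = 4 OR y = 2}. No integer assignment can satisfy these jointly:

  - -2x + 3y = 3: is a linear equation tying the variables together
  - x = 4 OR y = 2: forces a choice: either x = 4 or y = 2

Split on the disjunction (x = 4 OR y = 2):
  • If x = 4: with x = 4, every remaining term of the linear equation is divisible by 3, so the left side is ≡ 0 (mod 3); but the right side 11 ≡ 2 (mod 3). No integers can satisfy it.
  • If y = 2: with y = 2, every remaining term of the linear equation is divisible by 2, so the left side is ≡ 0 (mod 2); but the right side -3 ≡ 1 (mod 2). No integers can satisfy it.
Both branches are infeasible, so the system has no integer solution.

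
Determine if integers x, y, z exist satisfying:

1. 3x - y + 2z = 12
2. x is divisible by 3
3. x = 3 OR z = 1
Yes

Take x = 3, y = -3, z = 0. Substituting into each constraint:
  (1) 3(3) + 3 + 2(0) = 12 ✓
  (2) 3 = 3 × 1, remainder 0 ✓
  (3) x = 3, target 3 ✓ (first branch holds)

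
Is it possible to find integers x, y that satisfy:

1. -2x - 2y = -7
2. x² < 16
No

Even the single constraint (-2x - 2y = -7) is infeasible over the integers.

  - -2x - 2y = -7: every term on the left is divisible by 2, so the LHS ≡ 0 (mod 2), but the RHS -7 is not — no integer solution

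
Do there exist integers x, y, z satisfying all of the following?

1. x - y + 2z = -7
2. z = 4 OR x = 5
Yes

Take x = 5, y = 0, z = -6. Substituting into each constraint:
  (1) 5 + 0 + 2(-6) = -7 ✓
  (2) x = 5, target 5 ✓ (second branch holds)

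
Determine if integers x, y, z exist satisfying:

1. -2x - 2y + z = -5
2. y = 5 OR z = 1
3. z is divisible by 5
Yes

Take x = 0, y = 5, z = 5. Substituting into each constraint:
  (1) -2(0) - 2(5) + 5 = -5 ✓
  (2) y = 5, target 5 ✓ (first branch holds)
  (3) 5 = 5 × 1, remainder 0 ✓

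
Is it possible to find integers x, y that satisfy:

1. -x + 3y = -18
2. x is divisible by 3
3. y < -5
Yes

Take x = 0, y = -6. Substituting into each constraint:
  (1) 0 + 3(-6) = -18 ✓
  (2) 0 = 3 × 0, remainder 0 ✓
  (3) -6 < -5 ✓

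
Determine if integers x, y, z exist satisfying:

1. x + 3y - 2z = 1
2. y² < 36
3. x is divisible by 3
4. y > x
Yes

Take x = 0, y = 1, z = 1. Substituting into each constraint:
  (1) 0 + 3(1) - 2(1) = 1 ✓
  (2) y² = (1)² = 1, and 1 < 36 ✓
  (3) 0 = 3 × 0, remainder 0 ✓
  (4) 1 > 0 ✓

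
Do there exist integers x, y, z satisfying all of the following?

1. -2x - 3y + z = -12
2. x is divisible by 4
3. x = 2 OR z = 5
Yes

Take x = 4, y = 3, z = 5. Substituting into each constraint:
  (1) -2(4) - 3(3) + 5 = -12 ✓
  (2) 4 = 4 × 1, remainder 0 ✓
  (3) z = 5, target 5 ✓ (second branch holds)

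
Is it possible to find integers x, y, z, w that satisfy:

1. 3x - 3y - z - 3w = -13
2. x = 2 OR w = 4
Yes

Take x = 2, y = 0, z = 19, w = 0. Substituting into each constraint:
  (1) 3(2) - 3(0) + (-19) - 3(0) = -13 ✓
  (2) x = 2, target 2 ✓ (first branch holds)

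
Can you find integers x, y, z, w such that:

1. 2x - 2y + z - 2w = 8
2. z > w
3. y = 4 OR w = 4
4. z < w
No

A contradictory subset is {z > w, z < w}. No integer assignment can satisfy these jointly:

  - z > w: bounds one variable relative to another variable
  - z < w: bounds one variable relative to another variable

Direct contradiction: z > w and w > z cannot both hold.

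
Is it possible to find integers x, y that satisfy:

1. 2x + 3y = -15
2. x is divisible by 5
Yes

Take x = 0, y = -5. Substituting into each constraint:
  (1) 2(0) + 3(-5) = -15 ✓
  (2) 0 = 5 × 0, remainder 0 ✓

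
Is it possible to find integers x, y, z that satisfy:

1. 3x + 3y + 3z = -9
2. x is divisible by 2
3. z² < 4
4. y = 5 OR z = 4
Yes

Take x = -8, y = 5, z = 0. Substituting into each constraint:
  (1) 3(-8) + 3(5) + 3(0) = -9 ✓
  (2) -8 = 2 × -4, remainder 0 ✓
  (3) z² = (0)² = 0, and 0 < 4 ✓
  (4) y = 5, target 5 ✓ (first branch holds)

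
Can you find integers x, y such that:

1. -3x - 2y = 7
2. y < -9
Yes

Take x = 5, y = -11. Substituting into each constraint:
  (1) -3(5) - 2(-11) = 7 ✓
  (2) -11 < -9 ✓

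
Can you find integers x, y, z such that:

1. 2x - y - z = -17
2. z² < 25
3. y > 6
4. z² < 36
Yes

Take x = -5, y = 7, z = 0. Substituting into each constraint:
  (1) 2(-5) + (-7) + 0 = -17 ✓
  (2) z² = (0)² = 0, and 0 < 25 ✓
  (3) 7 > 6 ✓
  (4) z² = (0)² = 0, and 0 < 36 ✓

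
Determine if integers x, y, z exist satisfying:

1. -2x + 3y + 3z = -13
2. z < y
Yes

Take x = 8, y = 1, z = 0. Substituting into each constraint:
  (1) -2(8) + 3(1) + 3(0) = -13 ✓
  (2) 0 < 1 ✓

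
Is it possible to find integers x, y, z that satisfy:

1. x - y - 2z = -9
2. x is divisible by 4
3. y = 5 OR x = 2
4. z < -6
Yes

Take x = -20, y = 5, z = -8. Substituting into each constraint:
  (1) (-20) + (-5) - 2(-8) = -9 ✓
  (2) -20 = 4 × -5, remainder 0 ✓
  (3) y = 5, target 5 ✓ (first branch holds)
  (4) -8 < -6 ✓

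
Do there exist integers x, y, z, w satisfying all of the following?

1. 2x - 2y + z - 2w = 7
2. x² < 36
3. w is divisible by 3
Yes

Take x = 0, y = -3, z = 1, w = 0. Substituting into each constraint:
  (1) 2(0) - 2(-3) + 1 - 2(0) = 7 ✓
  (2) x² = (0)² = 0, and 0 < 36 ✓
  (3) 0 = 3 × 0, remainder 0 ✓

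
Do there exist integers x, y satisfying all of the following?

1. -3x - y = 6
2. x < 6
Yes

Take x = -2, y = 0. Substituting into each constraint:
  (1) -3(-2) + 0 = 6 ✓
  (2) -2 < 6 ✓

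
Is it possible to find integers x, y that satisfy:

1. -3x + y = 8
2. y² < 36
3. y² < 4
Yes

Take x = -3, y = -1. Substituting into each constraint:
  (1) -3(-3) + (-1) = 8 ✓
  (2) y² = (-1)² = 1, and 1 < 36 ✓
  (3) y² = (-1)² = 1, and 1 < 4 ✓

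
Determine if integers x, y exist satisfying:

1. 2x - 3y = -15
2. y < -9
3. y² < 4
No

A contradictory subset is {y < -9, y² < 4}. No integer assignment can satisfy these jointly:

  - y < -9: bounds one variable relative to a constant
  - y² < 4: restricts y to |y| ≤ 1

Direct contradiction: the bounds on y require y ≥ -1 and y ≤ -10 simultaneously, which is empty.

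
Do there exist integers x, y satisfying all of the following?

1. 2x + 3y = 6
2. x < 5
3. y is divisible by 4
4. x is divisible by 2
No

A contradictory subset is {2x + 3y = 6, y is divisible by 4, x is divisible by 2}. No integer assignment can satisfy these jointly:

  - 2x + 3y = 6: is a linear equation tying the variables together
  - y is divisible by 4: restricts y to multiples of 4
  - x is divisible by 2: restricts x to multiples of 2

Modular obstruction: writing x = 2x' and writing y = 4y', every remaining term of the linear equation is divisible by 4, so the left side is ≡ 0 (mod 4); but the right side 6 ≡ 2 (mod 4). No integers can satisfy it.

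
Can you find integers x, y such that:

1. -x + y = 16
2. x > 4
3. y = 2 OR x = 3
No

The full constraint system is jointly infeasible over the integers. Each constraint and what it forces:

  - -x + y = 16: is a linear equation tying the variables together
  - x > 4: bounds one variable relative to a constant
  - y = 2 OR x = 3: forces a choice: either y = 2 or x = 3

Split on the disjunction (y = 2 OR x = 3):
  • If y = 2: the equation forces x = -14, which contradicts the bound x ≥ 5.
  • If x = 3: this contradicts the bound x ≥ 5.
Both branches are infeasible, so the system has no integer solution.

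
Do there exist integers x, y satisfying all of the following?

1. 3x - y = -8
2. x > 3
Yes

Take x = 4, y = 20. Substituting into each constraint:
  (1) 3(4) + (-20) = -8 ✓
  (2) 4 > 3 ✓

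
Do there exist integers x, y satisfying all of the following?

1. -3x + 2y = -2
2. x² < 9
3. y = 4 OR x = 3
No

The full constraint system is jointly infeasible over the integers. Each constraint and what it forces:

  - -3x + 2y = -2: is a linear equation tying the variables together
  - x² < 9: restricts x to |x| ≤ 2
  - y = 4 OR x = 3: forces a choice: either y = 4 or x = 3

Split on the disjunction (y = 4 OR x = 3):
  • If y = 4: with y = 4, every remaining term of the linear equation is divisible by 3, so the left side is ≡ 0 (mod 3); but the right side -10 ≡ 2 (mod 3). No integers can satisfy it.
  • If x = 3: this contradicts x² < 9, which requires |x| ≤ 2.
Both branches are infeasible, so the system has no integer solution.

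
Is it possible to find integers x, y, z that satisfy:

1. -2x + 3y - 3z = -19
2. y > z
Yes

Take x = 11, y = 1, z = 0. Substituting into each constraint:
  (1) -2(11) + 3(1) - 3(0) = -19 ✓
  (2) 1 > 0 ✓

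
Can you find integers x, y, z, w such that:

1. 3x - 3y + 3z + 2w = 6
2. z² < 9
Yes

Take x = 0, y = -2, z = 0, w = 0. Substituting into each constraint:
  (1) 3(0) - 3(-2) + 3(0) + 2(0) = 6 ✓
  (2) z² = (0)² = 0, and 0 < 9 ✓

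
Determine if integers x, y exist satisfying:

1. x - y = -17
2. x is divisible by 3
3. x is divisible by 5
Yes

Take x = 0, y = 17. Substituting into each constraint:
  (1) 0 + (-17) = -17 ✓
  (2) 0 = 3 × 0, remainder 0 ✓
  (3) 0 = 5 × 0, remainder 0 ✓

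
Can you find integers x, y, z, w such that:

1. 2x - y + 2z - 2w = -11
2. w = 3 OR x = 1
Yes

Take x = 0, y = 1, z = -2, w = 3. Substituting into each constraint:
  (1) 2(0) + (-1) + 2(-2) - 2(3) = -11 ✓
  (2) w = 3, target 3 ✓ (first branch holds)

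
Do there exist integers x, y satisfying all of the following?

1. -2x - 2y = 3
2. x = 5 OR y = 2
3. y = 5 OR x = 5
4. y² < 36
No

Even the single constraint (-2x - 2y = 3) is infeasible over the integers.

  - -2x - 2y = 3: every term on the left is divisible by 2, so the LHS ≡ 0 (mod 2), but the RHS 3 is not — no integer solution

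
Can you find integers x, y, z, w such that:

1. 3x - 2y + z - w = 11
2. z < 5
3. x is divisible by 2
Yes

Take x = 0, y = -5, z = 1, w = 0. Substituting into each constraint:
  (1) 3(0) - 2(-5) + 1 + 0 = 11 ✓
  (2) 1 < 5 ✓
  (3) 0 = 2 × 0, remainder 0 ✓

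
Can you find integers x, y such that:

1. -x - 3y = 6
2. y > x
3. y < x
No

A contradictory subset is {y > x, y < x}. No integer assignment can satisfy these jointly:

  - y > x: bounds one variable relative to another variable
  - y < x: bounds one variable relative to another variable

Direct contradiction: y > x and x > y cannot both hold.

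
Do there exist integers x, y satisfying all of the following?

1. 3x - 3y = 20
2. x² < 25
No

Even the single constraint (3x - 3y = 20) is infeasible over the integers.

  - 3x - 3y = 20: every term on the left is divisible by 3, so the LHS ≡ 0 (mod 3), but the RHS 20 is not — no integer solution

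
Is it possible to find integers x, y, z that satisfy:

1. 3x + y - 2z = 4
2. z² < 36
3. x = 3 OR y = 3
Yes

Take x = 1, y = 3, z = 1. Substituting into each constraint:
  (1) 3(1) + 3 - 2(1) = 4 ✓
  (2) z² = (1)² = 1, and 1 < 36 ✓
  (3) y = 3, target 3 ✓ (second branch holds)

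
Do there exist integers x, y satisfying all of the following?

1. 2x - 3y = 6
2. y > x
Yes

Take x = -9, y = -8. Substituting into each constraint:
  (1) 2(-9) - 3(-8) = 6 ✓
  (2) -8 > -9 ✓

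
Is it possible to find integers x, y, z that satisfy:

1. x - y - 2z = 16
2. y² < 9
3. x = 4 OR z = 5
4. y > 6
No

A contradictory subset is {y² < 9, y > 6}. No integer assignment can satisfy these jointly:

  - y² < 9: restricts y to |y| ≤ 2
  - y > 6: bounds one variable relative to a constant

Direct contradiction: the bounds on y require y ≥ 7 and y ≤ 2 simultaneously, which is empty.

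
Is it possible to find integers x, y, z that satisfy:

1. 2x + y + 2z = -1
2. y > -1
Yes

Take x = 0, y = 1, z = -1. Substituting into each constraint:
  (1) 2(0) + 1 + 2(-1) = -1 ✓
  (2) 1 > -1 ✓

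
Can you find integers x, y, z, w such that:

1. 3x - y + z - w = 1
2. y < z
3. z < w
Yes

Take x = 0, y = -2, z = 0, w = 1. Substituting into each constraint:
  (1) 3(0) + 2 + 0 + (-1) = 1 ✓
  (2) -2 < 0 ✓
  (3) 0 < 1 ✓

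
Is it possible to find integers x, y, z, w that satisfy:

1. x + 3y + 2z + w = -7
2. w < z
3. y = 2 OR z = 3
Yes

Take x = -12, y = 2, z = 0, w = -1. Substituting into each constraint:
  (1) (-12) + 3(2) + 2(0) + (-1) = -7 ✓
  (2) -1 < 0 ✓
  (3) y = 2, target 2 ✓ (first branch holds)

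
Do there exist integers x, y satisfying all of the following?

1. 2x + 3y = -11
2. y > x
Yes

Take x = -4, y = -1. Substituting into each constraint:
  (1) 2(-4) + 3(-1) = -11 ✓
  (2) -1 > -4 ✓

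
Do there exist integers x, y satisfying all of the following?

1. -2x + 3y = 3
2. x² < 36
Yes

Take x = 0, y = 1. Substituting into each constraint:
  (1) -2(0) + 3(1) = 3 ✓
  (2) x² = (0)² = 0, and 0 < 36 ✓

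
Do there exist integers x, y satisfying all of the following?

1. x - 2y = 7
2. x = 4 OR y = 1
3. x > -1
Yes

Take x = 9, y = 1. Substituting into each constraint:
  (1) 9 - 2(1) = 7 ✓
  (2) y = 1, target 1 ✓ (second branch holds)
  (3) 9 > -1 ✓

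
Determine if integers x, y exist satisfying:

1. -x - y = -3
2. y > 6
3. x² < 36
Yes

Take x = -4, y = 7. Substituting into each constraint:
  (1) 4 + (-7) = -3 ✓
  (2) 7 > 6 ✓
  (3) x² = (-4)² = 16, and 16 < 36 ✓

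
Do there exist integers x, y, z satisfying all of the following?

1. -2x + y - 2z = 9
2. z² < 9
Yes

Take x = 0, y = 9, z = 0. Substituting into each constraint:
  (1) -2(0) + 9 - 2(0) = 9 ✓
  (2) z² = (0)² = 0, and 0 < 9 ✓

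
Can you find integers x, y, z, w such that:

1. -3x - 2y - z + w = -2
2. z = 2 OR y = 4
Yes

Take x = 0, y = 0, z = 2, w = 0. Substituting into each constraint:
  (1) -3(0) - 2(0) + (-2) + 0 = -2 ✓
  (2) z = 2, target 2 ✓ (first branch holds)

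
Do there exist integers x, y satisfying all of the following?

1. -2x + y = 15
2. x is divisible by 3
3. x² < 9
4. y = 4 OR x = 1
No

A contradictory subset is {-2x + y = 15, x is divisible by 3, y = 4 OR x = 1}. No integer assignment can satisfy these jointly:

  - -2x + y = 15: is a linear equation tying the variables together
  - x is divisible by 3: restricts x to multiples of 3
  - y = 4 OR x = 1: forces a choice: either y = 4 or x = 1

Split on the disjunction (y = 4 OR x = 1):
  • If y = 4: with y = 4, writing x = 3x', every remaining term of the linear equation is divisible by 6, so the left side is ≡ 0 (mod 6); but the right side 11 ≡ 5 (mod 6). No integers can satisfy it.
  • If x = 1: this contradicts the divisibility constraint — 1 is not a multiple of 3.
Both branches are infeasible, so the system has no integer solution.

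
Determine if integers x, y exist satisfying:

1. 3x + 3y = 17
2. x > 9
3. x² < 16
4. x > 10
No

Even the single constraint (3x + 3y = 17) is infeasible over the integers.

  - 3x + 3y = 17: every term on the left is divisible by 3, so the LHS ≡ 0 (mod 3), but the RHS 17 is not — no integer solution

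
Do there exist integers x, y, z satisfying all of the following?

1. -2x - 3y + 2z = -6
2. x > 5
Yes

Take x = 6, y = 0, z = 3. Substituting into each constraint:
  (1) -2(6) - 3(0) + 2(3) = -6 ✓
  (2) 6 > 5 ✓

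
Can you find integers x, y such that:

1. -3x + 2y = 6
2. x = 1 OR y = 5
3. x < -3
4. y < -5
No

A contradictory subset is {x = 1 OR y = 5, x < -3, y < -5}. No integer assignment can satisfy these jointly:

  - x = 1 OR y = 5: forces a choice: either x = 1 or y = 5
  - x < -3: bounds one variable relative to a constant
  - y < -5: bounds one variable relative to a constant

Split on the disjunction (x = 1 OR y = 5):
  • If x = 1: this contradicts the bound x ≤ -4.
  • If y = 5: this contradicts the bound y ≤ -6.
Both branches are infeasible, so the system has no integer solution.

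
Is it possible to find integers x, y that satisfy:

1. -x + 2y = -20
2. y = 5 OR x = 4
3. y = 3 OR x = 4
Yes

Take x = 4, y = -8. Substituting into each constraint:
  (1) (-4) + 2(-8) = -20 ✓
  (2) x = 4, target 4 ✓ (second branch holds)
  (3) x = 4, target 4 ✓ (second branch holds)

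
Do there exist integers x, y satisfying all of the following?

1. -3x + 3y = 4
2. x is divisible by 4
No

Even the single constraint (-3x + 3y = 4) is infeasible over the integers.

  - -3x + 3y = 4: every term on the left is divisible by 3, so the LHS ≡ 0 (mod 3), but the RHS 4 is not — no integer solution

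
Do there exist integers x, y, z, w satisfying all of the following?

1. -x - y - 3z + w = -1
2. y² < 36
Yes

Take x = 0, y = 0, z = 1, w = 2. Substituting into each constraint:
  (1) 0 + 0 - 3(1) + 2 = -1 ✓
  (2) y² = (0)² = 0, and 0 < 36 ✓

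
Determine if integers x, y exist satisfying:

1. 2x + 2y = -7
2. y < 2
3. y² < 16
No

Even the single constraint (2x + 2y = -7) is infeasible over the integers.

  - 2x + 2y = -7: every term on the left is divisible by 2, so the LHS ≡ 0 (mod 2), but the RHS -7 is not — no integer solution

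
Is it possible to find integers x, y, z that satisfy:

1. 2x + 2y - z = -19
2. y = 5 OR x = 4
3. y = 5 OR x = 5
Yes

Take x = 6, y = 5, z = 41. Substituting into each constraint:
  (1) 2(6) + 2(5) + (-41) = -19 ✓
  (2) y = 5, target 5 ✓ (first branch holds)
  (3) y = 5, target 5 ✓ (first branch holds)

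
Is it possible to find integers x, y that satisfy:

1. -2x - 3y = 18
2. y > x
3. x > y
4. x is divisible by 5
No

A contradictory subset is {y > x, x > y}. No integer assignment can satisfy these jointly:

  - y > x: bounds one variable relative to another variable
  - x > y: bounds one variable relative to another variable

Direct contradiction: y > x and x > y cannot both hold.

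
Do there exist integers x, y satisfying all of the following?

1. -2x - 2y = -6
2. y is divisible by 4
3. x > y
Yes

Take x = 3, y = 0. Substituting into each constraint:
  (1) -2(3) - 2(0) = -6 ✓
  (2) 0 = 4 × 0, remainder 0 ✓
  (3) 3 > 0 ✓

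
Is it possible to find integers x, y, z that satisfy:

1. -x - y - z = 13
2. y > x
Yes

Take x = -1, y = 0, z = -12. Substituting into each constraint:
  (1) 1 + 0 + 12 = 13 ✓
  (2) 0 > -1 ✓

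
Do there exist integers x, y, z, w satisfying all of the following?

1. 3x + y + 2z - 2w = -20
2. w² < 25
Yes

Take x = 0, y = -20, z = 0, w = 0. Substituting into each constraint:
  (1) 3(0) + (-20) + 2(0) - 2(0) = -20 ✓
  (2) w² = (0)² = 0, and 0 < 25 ✓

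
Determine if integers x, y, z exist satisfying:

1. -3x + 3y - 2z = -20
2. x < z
Yes

Take x = 0, y = -6, z = 1. Substituting into each constraint:
  (1) -3(0) + 3(-6) - 2(1) = -20 ✓
  (2) 0 < 1 ✓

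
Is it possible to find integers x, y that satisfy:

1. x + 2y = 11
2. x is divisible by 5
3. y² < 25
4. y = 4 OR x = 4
No

A contradictory subset is {x + 2y = 11, x is divisible by 5, y = 4 OR x = 4}. No integer assignment can satisfy these jointly:

  - x + 2y = 11: is a linear equation tying the variables together
  - x is divisible by 5: restricts x to multiples of 5
  - y = 4 OR x = 4: forces a choice: either y = 4 or x = 4

Split on the disjunction (y = 4 OR x = 4):
  • If y = 4: with y = 4, writing x = 5x', every remaining term of the linear equation is divisible by 5, so the left side is ≡ 0 (mod 5); but the right side 3 ≡ 3 (mod 5). No integers can satisfy it.
  • If x = 4: this contradicts the divisibility constraint — 4 is not a multiple of 5.
Both branches are infeasible, so the system has no integer solution.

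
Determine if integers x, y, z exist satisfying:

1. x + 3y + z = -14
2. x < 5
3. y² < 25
Yes

Take x = 0, y = 0, z = -14. Substituting into each constraint:
  (1) 0 + 3(0) + (-14) = -14 ✓
  (2) 0 < 5 ✓
  (3) y² = (0)² = 0, and 0 < 25 ✓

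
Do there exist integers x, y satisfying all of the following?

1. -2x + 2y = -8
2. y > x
No

The full constraint system is jointly infeasible over the integers. Each constraint and what it forces:

  - -2x + 2y = -8: is a linear equation tying the variables together
  - y > x: bounds one variable relative to another variable

From the equation, x − y = 4, i.e. y − x = -4; but y > x requires y − x ≥ 1. Contradiction.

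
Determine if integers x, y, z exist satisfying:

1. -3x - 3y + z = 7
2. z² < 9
Yes

Take x = 0, y = -2, z = 1. Substituting into each constraint:
  (1) -3(0) - 3(-2) + 1 = 7 ✓
  (2) z² = (1)² = 1, and 1 < 9 ✓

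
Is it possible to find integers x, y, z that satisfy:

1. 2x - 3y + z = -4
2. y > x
Yes

Take x = -1, y = 0, z = -2. Substituting into each constraint:
  (1) 2(-1) - 3(0) + (-2) = -4 ✓
  (2) 0 > -1 ✓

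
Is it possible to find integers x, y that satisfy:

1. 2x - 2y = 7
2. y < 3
No

Even the single constraint (2x - 2y = 7) is infeasible over the integers.

  - 2x - 2y = 7: every term on the left is divisible by 2, so the LHS ≡ 0 (mod 2), but the RHS 7 is not — no integer solution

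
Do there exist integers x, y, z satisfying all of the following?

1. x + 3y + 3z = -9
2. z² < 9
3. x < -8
Yes

Take x = -9, y = 0, z = 0. Substituting into each constraint:
  (1) (-9) + 3(0) + 3(0) = -9 ✓
  (2) z² = (0)² = 0, and 0 < 9 ✓
  (3) -9 < -8 ✓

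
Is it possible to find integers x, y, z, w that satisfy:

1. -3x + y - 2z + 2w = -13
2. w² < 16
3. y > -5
Yes

Take x = 0, y = 1, z = 7, w = 0. Substituting into each constraint:
  (1) -3(0) + 1 - 2(7) + 2(0) = -13 ✓
  (2) w² = (0)² = 0, and 0 < 16 ✓
  (3) 1 > -5 ✓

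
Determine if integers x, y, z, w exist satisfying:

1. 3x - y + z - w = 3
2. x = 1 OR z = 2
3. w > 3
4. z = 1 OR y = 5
Yes

Take x = 1, y = -3, z = 1, w = 4. Substituting into each constraint:
  (1) 3(1) + 3 + 1 + (-4) = 3 ✓
  (2) x = 1, target 1 ✓ (first branch holds)
  (3) 4 > 3 ✓
  (4) z = 1, target 1 ✓ (first branch holds)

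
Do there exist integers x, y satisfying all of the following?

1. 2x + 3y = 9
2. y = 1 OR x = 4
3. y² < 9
Yes

Take x = 3, y = 1. Substituting into each constraint:
  (1) 2(3) + 3(1) = 9 ✓
  (2) y = 1, target 1 ✓ (first branch holds)
  (3) y² = (1)² = 1, and 1 < 9 ✓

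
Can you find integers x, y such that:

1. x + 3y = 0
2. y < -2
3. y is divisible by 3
Yes

Take x = 9, y = -3. Substituting into each constraint:
  (1) 9 + 3(-3) = 0 ✓
  (2) -3 < -2 ✓
  (3) -3 = 3 × -1, remainder 0 ✓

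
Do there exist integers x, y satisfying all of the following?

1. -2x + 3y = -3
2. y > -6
Yes

Take x = 3, y = 1. Substituting into each constraint:
  (1) -2(3) + 3(1) = -3 ✓
  (2) 1 > -6 ✓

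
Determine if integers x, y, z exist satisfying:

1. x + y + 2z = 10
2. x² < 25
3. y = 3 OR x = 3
Yes

Take x = -1, y = 3, z = 4. Substituting into each constraint:
  (1) (-1) + 3 + 2(4) = 10 ✓
  (2) x² = (-1)² = 1, and 1 < 25 ✓
  (3) y = 3, target 3 ✓ (first branch holds)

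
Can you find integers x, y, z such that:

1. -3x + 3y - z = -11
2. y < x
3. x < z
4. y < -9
Yes

Take x = -5, y = -10, z = -4. Substituting into each constraint:
  (1) -3(-5) + 3(-10) + 4 = -11 ✓
  (2) -10 < -5 ✓
  (3) -5 < -4 ✓
  (4) -10 < -9 ✓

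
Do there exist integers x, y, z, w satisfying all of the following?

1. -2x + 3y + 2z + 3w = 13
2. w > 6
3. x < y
Yes

Take x = 1, y = 2, z = -6, w = 7. Substituting into each constraint:
  (1) -2(1) + 3(2) + 2(-6) + 3(7) = 13 ✓
  (2) 7 > 6 ✓
  (3) 1 < 2 ✓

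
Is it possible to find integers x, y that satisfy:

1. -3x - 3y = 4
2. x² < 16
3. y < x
No

Even the single constraint (-3x - 3y = 4) is infeasible over the integers.

  - -3x - 3y = 4: every term on the left is divisible by 3, so the LHS ≡ 0 (mod 3), but the RHS 4 is not — no integer solution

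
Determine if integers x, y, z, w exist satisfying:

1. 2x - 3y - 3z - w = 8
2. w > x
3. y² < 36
Yes

Take x = 0, y = 0, z = -3, w = 1. Substituting into each constraint:
  (1) 2(0) - 3(0) - 3(-3) + (-1) = 8 ✓
  (2) 1 > 0 ✓
  (3) y² = (0)² = 0, and 0 < 36 ✓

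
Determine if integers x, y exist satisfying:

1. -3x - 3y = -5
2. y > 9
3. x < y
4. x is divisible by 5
No

Even the single constraint (-3x - 3y = -5) is infeasible over the integers.

  - -3x - 3y = -5: every term on the left is divisible by 3, so the LHS ≡ 0 (mod 3), but the RHS -5 is not — no integer solution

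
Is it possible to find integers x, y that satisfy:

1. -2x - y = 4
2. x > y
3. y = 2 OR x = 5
Yes

Take x = 5, y = -14. Substituting into each constraint:
  (1) -2(5) + 14 = 4 ✓
  (2) 5 > -14 ✓
  (3) x = 5, target 5 ✓ (second branch holds)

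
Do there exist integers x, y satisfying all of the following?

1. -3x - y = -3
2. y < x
Yes

Take x = 1, y = 0. Substituting into each constraint:
  (1) -3(1) + 0 = -3 ✓
  (2) 0 < 1 ✓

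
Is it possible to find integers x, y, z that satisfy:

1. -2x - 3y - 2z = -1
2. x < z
Yes

Take x = 2, y = -3, z = 3. Substituting into each constraint:
  (1) -2(2) - 3(-3) - 2(3) = -1 ✓
  (2) 2 < 3 ✓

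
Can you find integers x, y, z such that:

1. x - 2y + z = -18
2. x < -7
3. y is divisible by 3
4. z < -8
Yes

Take x = -8, y = 0, z = -10. Substituting into each constraint:
  (1) (-8) - 2(0) + (-10) = -18 ✓
  (2) -8 < -7 ✓
  (3) 0 = 3 × 0, remainder 0 ✓
  (4) -10 < -8 ✓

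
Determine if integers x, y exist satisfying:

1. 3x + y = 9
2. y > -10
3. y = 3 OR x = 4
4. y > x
Yes

Take x = 2, y = 3. Substituting into each constraint:
  (1) 3(2) + 3 = 9 ✓
  (2) 3 > -10 ✓
  (3) y = 3, target 3 ✓ (first branch holds)
  (4) 3 > 2 ✓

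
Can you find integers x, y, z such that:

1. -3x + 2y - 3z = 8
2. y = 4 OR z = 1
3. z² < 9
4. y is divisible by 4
Yes

Take x = -9, y = -8, z = 1. Substituting into each constraint:
  (1) -3(-9) + 2(-8) - 3(1) = 8 ✓
  (2) z = 1, target 1 ✓ (second branch holds)
  (3) z² = (1)² = 1, and 1 < 9 ✓
  (4) -8 = 4 × -2, remainder 0 ✓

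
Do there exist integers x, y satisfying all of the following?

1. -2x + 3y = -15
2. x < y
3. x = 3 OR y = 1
No

The full constraint system is jointly infeasible over the integers. Each constraint and what it forces:

  - -2x + 3y = -15: is a linear equation tying the variables together
  - x < y: bounds one variable relative to another variable
  - x = 3 OR y = 1: forces a choice: either x = 3 or y = 1

Split on the disjunction (x = 3 OR y = 1):
  • If x = 3: the equation forces y = -3, giving (x, y) = (3, -3), which violates y > x.
  • If y = 1: the equation forces x = 9, giving (y, x) = (1, 9), which violates y > x.
Both branches are infeasible, so the system has no integer solution.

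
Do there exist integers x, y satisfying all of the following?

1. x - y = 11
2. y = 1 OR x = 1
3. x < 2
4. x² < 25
Yes

Take x = 1, y = -10. Substituting into each constraint:
  (1) 1 + 10 = 11 ✓
  (2) x = 1, target 1 ✓ (second branch holds)
  (3) 1 < 2 ✓
  (4) x² = (1)² = 1, and 1 < 25 ✓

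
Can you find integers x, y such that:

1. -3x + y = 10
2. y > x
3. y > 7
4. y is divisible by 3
No

A contradictory subset is {-3x + y = 10, y is divisible by 3}. No integer assignment can satisfy these jointly:

  - -3x + y = 10: is a linear equation tying the variables together
  - y is divisible by 3: restricts y to multiples of 3

Modular obstruction: writing y = 3y', every remaining term of the linear equation is divisible by 3, so the left side is ≡ 0 (mod 3); but the right side 10 ≡ 1 (mod 3). No integers can satisfy it.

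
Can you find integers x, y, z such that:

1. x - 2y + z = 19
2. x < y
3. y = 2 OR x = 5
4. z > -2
Yes

Take x = 1, y = 2, z = 22. Substituting into each constraint:
  (1) 1 - 2(2) + 22 = 19 ✓
  (2) 1 < 2 ✓
  (3) y = 2, target 2 ✓ (first branch holds)
  (4) 22 > -2 ✓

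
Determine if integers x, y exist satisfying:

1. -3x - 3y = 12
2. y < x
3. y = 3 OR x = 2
Yes

Take x = 2, y = -6. Substituting into each constraint:
  (1) -3(2) - 3(-6) = 12 ✓
  (2) -6 < 2 ✓
  (3) x = 2, target 2 ✓ (second branch holds)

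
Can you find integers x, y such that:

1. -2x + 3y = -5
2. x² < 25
Yes

Take x = 4, y = 1. Substituting into each constraint:
  (1) -2(4) + 3(1) = -5 ✓
  (2) x² = (4)² = 16, and 16 < 25 ✓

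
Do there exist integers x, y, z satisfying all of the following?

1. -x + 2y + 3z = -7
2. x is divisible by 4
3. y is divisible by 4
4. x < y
Yes

Take x = 0, y = 4, z = -5. Substituting into each constraint:
  (1) 0 + 2(4) + 3(-5) = -7 ✓
  (2) 0 = 4 × 0, remainder 0 ✓
  (3) 4 = 4 × 1, remainder 0 ✓
  (4) 0 < 4 ✓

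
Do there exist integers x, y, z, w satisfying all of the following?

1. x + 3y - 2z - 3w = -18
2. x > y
Yes

Take x = 3, y = 2, z = 0, w = 9. Substituting into each constraint:
  (1) 3 + 3(2) - 2(0) - 3(9) = -18 ✓
  (2) 3 > 2 ✓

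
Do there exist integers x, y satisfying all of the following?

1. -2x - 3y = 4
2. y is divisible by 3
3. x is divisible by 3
No

A contradictory subset is {-2x - 3y = 4, x is divisible by 3}. No integer assignment can satisfy these jointly:

  - -2x - 3y = 4: is a linear equation tying the variables together
  - x is divisible by 3: restricts x to multiples of 3

Modular obstruction: writing x = 3x', every remaining term of the linear equation is divisible by 3, so the left side is ≡ 0 (mod 3); but the right side 4 ≡ 1 (mod 3). No integers can satisfy it.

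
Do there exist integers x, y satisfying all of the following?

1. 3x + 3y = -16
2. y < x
No

Even the single constraint (3x + 3y = -16) is infeasible over the integers.

  - 3x + 3y = -16: every term on the left is divisible by 3, so the LHS ≡ 0 (mod 3), but the RHS -16 is not — no integer solution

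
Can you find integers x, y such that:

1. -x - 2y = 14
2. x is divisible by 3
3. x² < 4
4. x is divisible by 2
Yes

Take x = 0, y = -7. Substituting into each constraint:
  (1) 0 - 2(-7) = 14 ✓
  (2) 0 = 3 × 0, remainder 0 ✓
  (3) x² = (0)² = 0, and 0 < 4 ✓
  (4) 0 = 2 × 0, remainder 0 ✓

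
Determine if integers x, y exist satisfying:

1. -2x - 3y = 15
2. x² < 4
Yes

Take x = 0, y = -5. Substituting into each constraint:
  (1) -2(0) - 3(-5) = 15 ✓
  (2) x² = (0)² = 0, and 0 < 4 ✓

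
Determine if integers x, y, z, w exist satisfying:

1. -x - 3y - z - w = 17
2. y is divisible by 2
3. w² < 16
Yes

Take x = -17, y = 0, z = 0, w = 0. Substituting into each constraint:
  (1) 17 - 3(0) + 0 + 0 = 17 ✓
  (2) 0 = 2 × 0, remainder 0 ✓
  (3) w² = (0)² = 0, and 0 < 16 ✓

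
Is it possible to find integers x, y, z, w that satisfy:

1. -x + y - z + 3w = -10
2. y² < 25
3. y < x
Yes

Take x = 1, y = 0, z = 9, w = 0. Substituting into each constraint:
  (1) (-1) + 0 + (-9) + 3(0) = -10 ✓
  (2) y² = (0)² = 0, and 0 < 25 ✓
  (3) 0 < 1 ✓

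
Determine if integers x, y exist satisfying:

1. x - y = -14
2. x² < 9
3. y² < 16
No

The full constraint system is jointly infeasible over the integers. Each constraint and what it forces:

  - x - y = -14: is a linear equation tying the variables together
  - x² < 9: restricts x to |x| ≤ 2
  - y² < 16: restricts y to |y| ≤ 3

Range argument: with x ∈ [-2, 2], y ∈ [-3, 3], the left side of the equation is at least -5, but the right side is -14 < -5. No integer solution exists.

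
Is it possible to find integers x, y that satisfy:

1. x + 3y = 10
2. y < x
Yes

Take x = 10, y = 0. Substituting into each constraint:
  (1) 10 + 3(0) = 10 ✓
  (2) 0 < 10 ✓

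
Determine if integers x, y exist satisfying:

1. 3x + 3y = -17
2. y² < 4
No

Even the single constraint (3x + 3y = -17) is infeasible over the integers.

  - 3x + 3y = -17: every term on the left is divisible by 3, so the LHS ≡ 0 (mod 3), but the RHS -17 is not — no integer solution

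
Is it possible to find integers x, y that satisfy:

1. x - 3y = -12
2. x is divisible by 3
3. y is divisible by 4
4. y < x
Yes

Take x = 12, y = 8. Substituting into each constraint:
  (1) 12 - 3(8) = -12 ✓
  (2) 12 = 3 × 4, remainder 0 ✓
  (3) 8 = 4 × 2, remainder 0 ✓
  (4) 8 < 12 ✓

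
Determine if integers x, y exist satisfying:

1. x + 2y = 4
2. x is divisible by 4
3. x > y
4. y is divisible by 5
Yes

Take x = 4, y = 0. Substituting into each constraint:
  (1) 4 + 2(0) = 4 ✓
  (2) 4 = 4 × 1, remainder 0 ✓
  (3) 4 > 0 ✓
  (4) 0 = 5 × 0, remainder 0 ✓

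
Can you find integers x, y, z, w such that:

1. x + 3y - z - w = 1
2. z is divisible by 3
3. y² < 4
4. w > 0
Yes

Take x = 2, y = 0, z = 0, w = 1. Substituting into each constraint:
  (1) 2 + 3(0) + 0 + (-1) = 1 ✓
  (2) 0 = 3 × 0, remainder 0 ✓
  (3) y² = (0)² = 0, and 0 < 4 ✓
  (4) 1 > 0 ✓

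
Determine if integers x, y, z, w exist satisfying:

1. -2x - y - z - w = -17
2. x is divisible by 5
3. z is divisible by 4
Yes

Take x = 0, y = 17, z = 0, w = 0. Substituting into each constraint:
  (1) -2(0) + (-17) + 0 + 0 = -17 ✓
  (2) 0 = 5 × 0, remainder 0 ✓
  (3) 0 = 4 × 0, remainder 0 ✓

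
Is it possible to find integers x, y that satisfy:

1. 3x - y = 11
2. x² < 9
Yes

Take x = 0, y = -11. Substituting into each constraint:
  (1) 3(0) + 11 = 11 ✓
  (2) x² = (0)² = 0, and 0 < 9 ✓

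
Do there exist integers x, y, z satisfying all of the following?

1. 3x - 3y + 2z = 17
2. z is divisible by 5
Yes

Take x = 4, y = -5, z = -5. Substituting into each constraint:
  (1) 3(4) - 3(-5) + 2(-5) = 17 ✓
  (2) -5 = 5 × -1, remainder 0 ✓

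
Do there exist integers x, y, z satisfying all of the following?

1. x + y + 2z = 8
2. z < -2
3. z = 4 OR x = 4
Yes

Take x = 4, y = 10, z = -3. Substituting into each constraint:
  (1) 4 + 10 + 2(-3) = 8 ✓
  (2) -3 < -2 ✓
  (3) x = 4, target 4 ✓ (second branch holds)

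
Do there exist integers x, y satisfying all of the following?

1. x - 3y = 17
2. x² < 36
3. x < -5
No

A contradictory subset is {x² < 36, x < -5}. No integer assignment can satisfy these jointly:

  - x² < 36: restricts x to |x| ≤ 5
  - x < -5: bounds one variable relative to a constant

Direct contradiction: the bounds on x require x ≥ -5 and x ≤ -6 simultaneously, which is empty.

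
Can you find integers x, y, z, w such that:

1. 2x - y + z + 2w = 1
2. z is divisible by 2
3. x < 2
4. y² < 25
Yes

Take x = 0, y = 1, z = 0, w = 1. Substituting into each constraint:
  (1) 2(0) + (-1) + 0 + 2(1) = 1 ✓
  (2) 0 = 2 × 0, remainder 0 ✓
  (3) 0 < 2 ✓
  (4) y² = (1)² = 1, and 1 < 25 ✓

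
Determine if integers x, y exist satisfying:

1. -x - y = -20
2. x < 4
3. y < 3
No

The full constraint system is jointly infeasible over the integers. Each constraint and what it forces:

  - -x - y = -20: is a linear equation tying the variables together
  - x < 4: bounds one variable relative to a constant
  - y < 3: bounds one variable relative to a constant

Range argument: with x ∈ [−∞, 3], y ∈ [−∞, 2], the left side of the equation is at least -5, but the right side is -20 < -5. No integer solution exists.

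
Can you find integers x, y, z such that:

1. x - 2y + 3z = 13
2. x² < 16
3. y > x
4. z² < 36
Yes

Take x = 0, y = 1, z = 5. Substituting into each constraint:
  (1) 0 - 2(1) + 3(5) = 13 ✓
  (2) x² = (0)² = 0, and 0 < 16 ✓
  (3) 1 > 0 ✓
  (4) z² = (5)² = 25, and 25 < 36 ✓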